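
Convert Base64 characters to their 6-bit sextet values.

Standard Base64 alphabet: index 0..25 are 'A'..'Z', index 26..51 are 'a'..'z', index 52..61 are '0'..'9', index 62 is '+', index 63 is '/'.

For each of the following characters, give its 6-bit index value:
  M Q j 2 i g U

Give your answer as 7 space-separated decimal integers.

Answer: 12 16 35 54 34 32 20

Derivation:
'M': A..Z range, ord('M') − ord('A') = 12
'Q': A..Z range, ord('Q') − ord('A') = 16
'j': a..z range, 26 + ord('j') − ord('a') = 35
'2': 0..9 range, 52 + ord('2') − ord('0') = 54
'i': a..z range, 26 + ord('i') − ord('a') = 34
'g': a..z range, 26 + ord('g') − ord('a') = 32
'U': A..Z range, ord('U') − ord('A') = 20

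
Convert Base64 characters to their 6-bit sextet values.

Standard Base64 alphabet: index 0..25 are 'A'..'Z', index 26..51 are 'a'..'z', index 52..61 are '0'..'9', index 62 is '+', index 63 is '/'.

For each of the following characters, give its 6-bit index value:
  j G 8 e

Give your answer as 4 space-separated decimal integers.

'j': a..z range, 26 + ord('j') − ord('a') = 35
'G': A..Z range, ord('G') − ord('A') = 6
'8': 0..9 range, 52 + ord('8') − ord('0') = 60
'e': a..z range, 26 + ord('e') − ord('a') = 30

Answer: 35 6 60 30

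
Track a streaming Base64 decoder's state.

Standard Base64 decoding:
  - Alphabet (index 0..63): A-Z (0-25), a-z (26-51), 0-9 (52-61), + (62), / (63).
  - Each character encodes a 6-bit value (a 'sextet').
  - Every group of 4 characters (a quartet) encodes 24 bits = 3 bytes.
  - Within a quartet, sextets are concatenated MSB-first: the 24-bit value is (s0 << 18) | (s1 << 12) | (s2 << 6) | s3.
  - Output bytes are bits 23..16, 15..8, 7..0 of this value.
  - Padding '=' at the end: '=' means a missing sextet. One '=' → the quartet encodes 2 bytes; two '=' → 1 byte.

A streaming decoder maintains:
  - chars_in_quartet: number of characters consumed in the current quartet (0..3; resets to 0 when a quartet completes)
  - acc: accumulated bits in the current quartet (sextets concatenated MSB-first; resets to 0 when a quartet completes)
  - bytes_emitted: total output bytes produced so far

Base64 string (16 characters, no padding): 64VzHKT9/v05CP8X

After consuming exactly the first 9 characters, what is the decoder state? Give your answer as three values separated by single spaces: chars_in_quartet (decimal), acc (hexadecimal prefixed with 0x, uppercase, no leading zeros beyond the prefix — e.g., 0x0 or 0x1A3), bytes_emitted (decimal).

After char 0 ('6'=58): chars_in_quartet=1 acc=0x3A bytes_emitted=0
After char 1 ('4'=56): chars_in_quartet=2 acc=0xEB8 bytes_emitted=0
After char 2 ('V'=21): chars_in_quartet=3 acc=0x3AE15 bytes_emitted=0
After char 3 ('z'=51): chars_in_quartet=4 acc=0xEB8573 -> emit EB 85 73, reset; bytes_emitted=3
After char 4 ('H'=7): chars_in_quartet=1 acc=0x7 bytes_emitted=3
After char 5 ('K'=10): chars_in_quartet=2 acc=0x1CA bytes_emitted=3
After char 6 ('T'=19): chars_in_quartet=3 acc=0x7293 bytes_emitted=3
After char 7 ('9'=61): chars_in_quartet=4 acc=0x1CA4FD -> emit 1C A4 FD, reset; bytes_emitted=6
After char 8 ('/'=63): chars_in_quartet=1 acc=0x3F bytes_emitted=6

Answer: 1 0x3F 6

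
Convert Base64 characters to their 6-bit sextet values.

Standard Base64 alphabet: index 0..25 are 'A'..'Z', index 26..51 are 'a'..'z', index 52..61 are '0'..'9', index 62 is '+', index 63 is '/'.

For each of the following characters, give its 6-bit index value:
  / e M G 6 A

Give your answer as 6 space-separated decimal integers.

Answer: 63 30 12 6 58 0

Derivation:
'/': index 63
'e': a..z range, 26 + ord('e') − ord('a') = 30
'M': A..Z range, ord('M') − ord('A') = 12
'G': A..Z range, ord('G') − ord('A') = 6
'6': 0..9 range, 52 + ord('6') − ord('0') = 58
'A': A..Z range, ord('A') − ord('A') = 0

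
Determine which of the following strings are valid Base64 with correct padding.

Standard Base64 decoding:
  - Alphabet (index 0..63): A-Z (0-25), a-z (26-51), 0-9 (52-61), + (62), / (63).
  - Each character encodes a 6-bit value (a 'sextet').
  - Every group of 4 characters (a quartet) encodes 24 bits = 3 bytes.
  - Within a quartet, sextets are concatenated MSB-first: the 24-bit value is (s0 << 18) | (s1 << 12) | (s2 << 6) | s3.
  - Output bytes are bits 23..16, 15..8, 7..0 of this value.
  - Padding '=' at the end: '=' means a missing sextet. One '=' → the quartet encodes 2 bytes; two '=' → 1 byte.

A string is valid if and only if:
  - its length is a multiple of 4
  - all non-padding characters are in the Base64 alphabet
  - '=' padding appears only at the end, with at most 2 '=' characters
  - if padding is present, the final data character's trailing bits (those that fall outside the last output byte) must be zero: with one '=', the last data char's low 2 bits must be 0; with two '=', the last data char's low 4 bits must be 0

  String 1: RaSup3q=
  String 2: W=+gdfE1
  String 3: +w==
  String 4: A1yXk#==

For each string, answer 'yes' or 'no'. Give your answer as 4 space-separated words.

Answer: no no yes no

Derivation:
String 1: 'RaSup3q=' → invalid (bad trailing bits)
String 2: 'W=+gdfE1' → invalid (bad char(s): ['=']; '=' in middle)
String 3: '+w==' → valid
String 4: 'A1yXk#==' → invalid (bad char(s): ['#'])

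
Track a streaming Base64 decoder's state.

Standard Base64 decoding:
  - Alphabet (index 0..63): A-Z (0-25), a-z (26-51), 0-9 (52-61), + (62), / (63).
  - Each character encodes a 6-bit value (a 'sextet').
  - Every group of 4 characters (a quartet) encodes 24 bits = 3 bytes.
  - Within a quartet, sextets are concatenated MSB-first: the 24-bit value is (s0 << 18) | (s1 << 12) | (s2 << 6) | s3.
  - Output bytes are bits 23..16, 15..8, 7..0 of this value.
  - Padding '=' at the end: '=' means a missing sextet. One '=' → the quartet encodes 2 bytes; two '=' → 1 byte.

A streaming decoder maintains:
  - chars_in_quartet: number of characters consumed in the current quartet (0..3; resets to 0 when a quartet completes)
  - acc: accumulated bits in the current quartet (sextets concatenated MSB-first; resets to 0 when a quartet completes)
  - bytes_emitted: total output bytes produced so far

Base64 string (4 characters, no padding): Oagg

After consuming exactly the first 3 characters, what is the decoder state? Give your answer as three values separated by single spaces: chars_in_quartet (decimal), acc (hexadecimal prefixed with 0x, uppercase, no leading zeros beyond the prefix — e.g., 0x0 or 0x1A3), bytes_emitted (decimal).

After char 0 ('O'=14): chars_in_quartet=1 acc=0xE bytes_emitted=0
After char 1 ('a'=26): chars_in_quartet=2 acc=0x39A bytes_emitted=0
After char 2 ('g'=32): chars_in_quartet=3 acc=0xE6A0 bytes_emitted=0

Answer: 3 0xE6A0 0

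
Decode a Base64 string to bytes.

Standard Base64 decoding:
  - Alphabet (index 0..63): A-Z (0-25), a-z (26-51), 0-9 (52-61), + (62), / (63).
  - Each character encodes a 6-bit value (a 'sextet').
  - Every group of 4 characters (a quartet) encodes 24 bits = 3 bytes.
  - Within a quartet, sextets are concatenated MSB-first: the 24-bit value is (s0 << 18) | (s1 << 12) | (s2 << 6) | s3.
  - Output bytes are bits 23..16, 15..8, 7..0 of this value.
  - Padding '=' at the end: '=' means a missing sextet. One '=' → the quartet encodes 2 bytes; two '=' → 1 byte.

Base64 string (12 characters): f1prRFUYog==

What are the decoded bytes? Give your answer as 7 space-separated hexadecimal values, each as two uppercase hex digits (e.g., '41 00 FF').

After char 0 ('f'=31): chars_in_quartet=1 acc=0x1F bytes_emitted=0
After char 1 ('1'=53): chars_in_quartet=2 acc=0x7F5 bytes_emitted=0
After char 2 ('p'=41): chars_in_quartet=3 acc=0x1FD69 bytes_emitted=0
After char 3 ('r'=43): chars_in_quartet=4 acc=0x7F5A6B -> emit 7F 5A 6B, reset; bytes_emitted=3
After char 4 ('R'=17): chars_in_quartet=1 acc=0x11 bytes_emitted=3
After char 5 ('F'=5): chars_in_quartet=2 acc=0x445 bytes_emitted=3
After char 6 ('U'=20): chars_in_quartet=3 acc=0x11154 bytes_emitted=3
After char 7 ('Y'=24): chars_in_quartet=4 acc=0x445518 -> emit 44 55 18, reset; bytes_emitted=6
After char 8 ('o'=40): chars_in_quartet=1 acc=0x28 bytes_emitted=6
After char 9 ('g'=32): chars_in_quartet=2 acc=0xA20 bytes_emitted=6
Padding '==': partial quartet acc=0xA20 -> emit A2; bytes_emitted=7

Answer: 7F 5A 6B 44 55 18 A2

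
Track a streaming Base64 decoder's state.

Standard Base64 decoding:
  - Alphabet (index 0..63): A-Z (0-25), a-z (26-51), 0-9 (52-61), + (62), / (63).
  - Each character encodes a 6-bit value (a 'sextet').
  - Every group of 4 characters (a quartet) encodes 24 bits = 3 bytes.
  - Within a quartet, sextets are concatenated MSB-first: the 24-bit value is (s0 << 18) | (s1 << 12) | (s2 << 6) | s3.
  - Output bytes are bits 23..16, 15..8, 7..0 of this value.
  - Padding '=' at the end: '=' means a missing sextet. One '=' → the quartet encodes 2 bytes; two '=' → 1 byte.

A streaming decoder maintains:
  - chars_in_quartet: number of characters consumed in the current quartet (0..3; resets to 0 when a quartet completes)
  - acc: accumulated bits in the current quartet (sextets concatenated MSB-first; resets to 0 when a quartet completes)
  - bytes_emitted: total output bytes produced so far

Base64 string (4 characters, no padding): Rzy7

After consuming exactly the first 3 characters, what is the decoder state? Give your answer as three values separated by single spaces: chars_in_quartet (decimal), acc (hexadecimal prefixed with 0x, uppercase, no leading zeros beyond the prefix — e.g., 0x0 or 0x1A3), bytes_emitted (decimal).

After char 0 ('R'=17): chars_in_quartet=1 acc=0x11 bytes_emitted=0
After char 1 ('z'=51): chars_in_quartet=2 acc=0x473 bytes_emitted=0
After char 2 ('y'=50): chars_in_quartet=3 acc=0x11CF2 bytes_emitted=0

Answer: 3 0x11CF2 0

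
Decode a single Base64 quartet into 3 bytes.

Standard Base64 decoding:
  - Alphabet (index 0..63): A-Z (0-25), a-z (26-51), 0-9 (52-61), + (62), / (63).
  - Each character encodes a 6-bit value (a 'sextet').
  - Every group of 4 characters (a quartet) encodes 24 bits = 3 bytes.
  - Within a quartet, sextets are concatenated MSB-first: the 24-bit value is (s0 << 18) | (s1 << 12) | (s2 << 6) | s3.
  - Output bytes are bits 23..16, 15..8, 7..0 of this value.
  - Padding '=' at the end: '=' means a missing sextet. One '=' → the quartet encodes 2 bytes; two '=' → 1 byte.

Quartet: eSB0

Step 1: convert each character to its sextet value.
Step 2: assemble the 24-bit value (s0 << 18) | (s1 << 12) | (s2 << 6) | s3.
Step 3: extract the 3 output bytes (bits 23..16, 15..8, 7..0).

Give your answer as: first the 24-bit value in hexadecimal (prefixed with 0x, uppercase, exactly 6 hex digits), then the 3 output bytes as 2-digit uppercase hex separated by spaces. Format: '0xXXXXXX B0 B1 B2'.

Sextets: e=30, S=18, B=1, 0=52
24-bit: (30<<18) | (18<<12) | (1<<6) | 52
      = 0x780000 | 0x012000 | 0x000040 | 0x000034
      = 0x792074
Bytes: (v>>16)&0xFF=79, (v>>8)&0xFF=20, v&0xFF=74

Answer: 0x792074 79 20 74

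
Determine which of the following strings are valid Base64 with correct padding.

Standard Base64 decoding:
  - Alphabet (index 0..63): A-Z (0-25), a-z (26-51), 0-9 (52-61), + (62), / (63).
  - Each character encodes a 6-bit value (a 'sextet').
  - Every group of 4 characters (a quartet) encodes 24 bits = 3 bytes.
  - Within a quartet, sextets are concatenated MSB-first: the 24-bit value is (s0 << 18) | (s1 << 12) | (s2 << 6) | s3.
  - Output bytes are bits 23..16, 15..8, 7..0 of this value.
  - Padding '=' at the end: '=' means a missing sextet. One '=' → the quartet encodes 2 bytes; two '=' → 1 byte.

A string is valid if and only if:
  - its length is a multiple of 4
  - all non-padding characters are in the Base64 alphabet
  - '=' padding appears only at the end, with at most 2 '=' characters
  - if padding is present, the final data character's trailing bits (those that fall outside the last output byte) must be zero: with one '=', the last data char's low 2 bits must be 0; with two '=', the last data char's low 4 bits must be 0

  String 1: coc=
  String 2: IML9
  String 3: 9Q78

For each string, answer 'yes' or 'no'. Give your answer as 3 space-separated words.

Answer: yes yes yes

Derivation:
String 1: 'coc=' → valid
String 2: 'IML9' → valid
String 3: '9Q78' → valid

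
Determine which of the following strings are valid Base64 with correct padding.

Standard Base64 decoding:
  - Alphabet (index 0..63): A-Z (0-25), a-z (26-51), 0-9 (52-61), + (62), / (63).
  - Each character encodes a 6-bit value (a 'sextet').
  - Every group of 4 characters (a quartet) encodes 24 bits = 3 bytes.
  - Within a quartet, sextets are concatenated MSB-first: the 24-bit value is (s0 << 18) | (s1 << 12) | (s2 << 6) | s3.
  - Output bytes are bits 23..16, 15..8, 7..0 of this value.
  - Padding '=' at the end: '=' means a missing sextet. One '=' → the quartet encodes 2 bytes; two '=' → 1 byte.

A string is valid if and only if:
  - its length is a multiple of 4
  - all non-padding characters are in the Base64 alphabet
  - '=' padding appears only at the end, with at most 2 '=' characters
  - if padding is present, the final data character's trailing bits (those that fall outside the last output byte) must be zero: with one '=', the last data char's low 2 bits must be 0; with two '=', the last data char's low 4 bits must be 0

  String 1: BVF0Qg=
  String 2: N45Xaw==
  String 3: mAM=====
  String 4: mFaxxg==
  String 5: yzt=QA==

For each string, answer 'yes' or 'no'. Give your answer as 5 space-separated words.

Answer: no yes no yes no

Derivation:
String 1: 'BVF0Qg=' → invalid (len=7 not mult of 4)
String 2: 'N45Xaw==' → valid
String 3: 'mAM=====' → invalid (5 pad chars (max 2))
String 4: 'mFaxxg==' → valid
String 5: 'yzt=QA==' → invalid (bad char(s): ['=']; '=' in middle)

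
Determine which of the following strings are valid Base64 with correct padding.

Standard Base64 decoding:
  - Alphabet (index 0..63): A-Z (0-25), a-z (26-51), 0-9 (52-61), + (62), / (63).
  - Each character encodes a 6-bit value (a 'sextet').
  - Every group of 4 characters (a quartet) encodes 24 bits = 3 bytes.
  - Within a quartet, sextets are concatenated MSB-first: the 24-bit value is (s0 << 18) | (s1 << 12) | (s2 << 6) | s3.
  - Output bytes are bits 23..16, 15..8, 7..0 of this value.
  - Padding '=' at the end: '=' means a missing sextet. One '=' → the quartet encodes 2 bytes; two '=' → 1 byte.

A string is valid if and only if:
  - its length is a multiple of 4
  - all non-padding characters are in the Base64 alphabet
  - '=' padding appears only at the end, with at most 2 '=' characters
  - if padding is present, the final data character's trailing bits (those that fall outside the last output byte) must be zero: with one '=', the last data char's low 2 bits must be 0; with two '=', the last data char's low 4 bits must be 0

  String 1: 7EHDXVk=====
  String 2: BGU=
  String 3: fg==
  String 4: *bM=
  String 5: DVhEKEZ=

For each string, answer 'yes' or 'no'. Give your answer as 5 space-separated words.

String 1: '7EHDXVk=====' → invalid (5 pad chars (max 2))
String 2: 'BGU=' → valid
String 3: 'fg==' → valid
String 4: '*bM=' → invalid (bad char(s): ['*'])
String 5: 'DVhEKEZ=' → invalid (bad trailing bits)

Answer: no yes yes no no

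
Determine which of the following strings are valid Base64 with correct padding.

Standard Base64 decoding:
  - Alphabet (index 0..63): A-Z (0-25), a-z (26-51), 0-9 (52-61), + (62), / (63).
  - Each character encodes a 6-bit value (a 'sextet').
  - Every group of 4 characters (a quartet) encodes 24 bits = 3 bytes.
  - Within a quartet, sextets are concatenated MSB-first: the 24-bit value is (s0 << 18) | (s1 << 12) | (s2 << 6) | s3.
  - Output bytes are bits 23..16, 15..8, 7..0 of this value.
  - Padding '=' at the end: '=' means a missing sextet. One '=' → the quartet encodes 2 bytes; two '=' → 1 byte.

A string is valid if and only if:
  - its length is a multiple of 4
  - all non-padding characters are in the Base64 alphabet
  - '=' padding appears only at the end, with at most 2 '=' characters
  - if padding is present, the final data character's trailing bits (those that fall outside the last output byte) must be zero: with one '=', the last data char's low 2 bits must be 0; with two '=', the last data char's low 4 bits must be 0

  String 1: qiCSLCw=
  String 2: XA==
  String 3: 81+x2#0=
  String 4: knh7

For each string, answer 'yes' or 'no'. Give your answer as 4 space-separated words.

String 1: 'qiCSLCw=' → valid
String 2: 'XA==' → valid
String 3: '81+x2#0=' → invalid (bad char(s): ['#'])
String 4: 'knh7' → valid

Answer: yes yes no yes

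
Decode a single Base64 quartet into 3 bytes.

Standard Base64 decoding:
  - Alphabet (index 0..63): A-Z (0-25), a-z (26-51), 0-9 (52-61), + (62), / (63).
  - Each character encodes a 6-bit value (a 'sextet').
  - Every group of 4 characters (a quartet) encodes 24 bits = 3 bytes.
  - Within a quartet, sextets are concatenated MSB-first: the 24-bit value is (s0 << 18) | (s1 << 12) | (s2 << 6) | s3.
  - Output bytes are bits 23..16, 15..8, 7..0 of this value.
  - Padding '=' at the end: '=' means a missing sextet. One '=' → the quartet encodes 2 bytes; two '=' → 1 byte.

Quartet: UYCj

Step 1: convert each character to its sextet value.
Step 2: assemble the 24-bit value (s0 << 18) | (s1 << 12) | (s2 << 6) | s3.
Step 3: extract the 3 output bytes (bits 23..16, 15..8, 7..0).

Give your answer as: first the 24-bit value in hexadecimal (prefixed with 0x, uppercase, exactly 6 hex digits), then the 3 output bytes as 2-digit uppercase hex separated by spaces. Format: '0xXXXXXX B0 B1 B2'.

Sextets: U=20, Y=24, C=2, j=35
24-bit: (20<<18) | (24<<12) | (2<<6) | 35
      = 0x500000 | 0x018000 | 0x000080 | 0x000023
      = 0x5180A3
Bytes: (v>>16)&0xFF=51, (v>>8)&0xFF=80, v&0xFF=A3

Answer: 0x5180A3 51 80 A3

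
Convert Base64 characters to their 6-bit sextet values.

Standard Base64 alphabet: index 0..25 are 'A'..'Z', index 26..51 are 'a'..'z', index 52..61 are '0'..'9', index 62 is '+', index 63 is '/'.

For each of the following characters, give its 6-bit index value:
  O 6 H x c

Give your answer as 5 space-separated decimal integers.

Answer: 14 58 7 49 28

Derivation:
'O': A..Z range, ord('O') − ord('A') = 14
'6': 0..9 range, 52 + ord('6') − ord('0') = 58
'H': A..Z range, ord('H') − ord('A') = 7
'x': a..z range, 26 + ord('x') − ord('a') = 49
'c': a..z range, 26 + ord('c') − ord('a') = 28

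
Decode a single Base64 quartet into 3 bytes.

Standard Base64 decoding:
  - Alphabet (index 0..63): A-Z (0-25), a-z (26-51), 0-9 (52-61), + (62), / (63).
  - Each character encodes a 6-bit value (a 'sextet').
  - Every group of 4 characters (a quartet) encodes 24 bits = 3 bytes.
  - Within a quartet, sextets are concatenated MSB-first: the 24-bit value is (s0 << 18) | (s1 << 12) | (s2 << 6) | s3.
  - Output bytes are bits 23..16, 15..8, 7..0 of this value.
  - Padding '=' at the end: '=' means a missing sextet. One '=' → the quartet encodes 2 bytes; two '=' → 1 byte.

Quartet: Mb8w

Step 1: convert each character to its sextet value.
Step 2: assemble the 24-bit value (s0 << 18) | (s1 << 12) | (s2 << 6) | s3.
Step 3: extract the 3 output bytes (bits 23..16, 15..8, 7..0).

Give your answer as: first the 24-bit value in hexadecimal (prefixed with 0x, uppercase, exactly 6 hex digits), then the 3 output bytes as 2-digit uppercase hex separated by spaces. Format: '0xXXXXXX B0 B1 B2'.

Answer: 0x31BF30 31 BF 30

Derivation:
Sextets: M=12, b=27, 8=60, w=48
24-bit: (12<<18) | (27<<12) | (60<<6) | 48
      = 0x300000 | 0x01B000 | 0x000F00 | 0x000030
      = 0x31BF30
Bytes: (v>>16)&0xFF=31, (v>>8)&0xFF=BF, v&0xFF=30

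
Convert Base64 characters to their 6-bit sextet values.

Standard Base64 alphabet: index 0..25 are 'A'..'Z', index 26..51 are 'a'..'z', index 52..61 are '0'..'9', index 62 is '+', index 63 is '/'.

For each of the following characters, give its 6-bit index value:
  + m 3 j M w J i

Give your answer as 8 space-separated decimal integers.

'+': index 62
'm': a..z range, 26 + ord('m') − ord('a') = 38
'3': 0..9 range, 52 + ord('3') − ord('0') = 55
'j': a..z range, 26 + ord('j') − ord('a') = 35
'M': A..Z range, ord('M') − ord('A') = 12
'w': a..z range, 26 + ord('w') − ord('a') = 48
'J': A..Z range, ord('J') − ord('A') = 9
'i': a..z range, 26 + ord('i') − ord('a') = 34

Answer: 62 38 55 35 12 48 9 34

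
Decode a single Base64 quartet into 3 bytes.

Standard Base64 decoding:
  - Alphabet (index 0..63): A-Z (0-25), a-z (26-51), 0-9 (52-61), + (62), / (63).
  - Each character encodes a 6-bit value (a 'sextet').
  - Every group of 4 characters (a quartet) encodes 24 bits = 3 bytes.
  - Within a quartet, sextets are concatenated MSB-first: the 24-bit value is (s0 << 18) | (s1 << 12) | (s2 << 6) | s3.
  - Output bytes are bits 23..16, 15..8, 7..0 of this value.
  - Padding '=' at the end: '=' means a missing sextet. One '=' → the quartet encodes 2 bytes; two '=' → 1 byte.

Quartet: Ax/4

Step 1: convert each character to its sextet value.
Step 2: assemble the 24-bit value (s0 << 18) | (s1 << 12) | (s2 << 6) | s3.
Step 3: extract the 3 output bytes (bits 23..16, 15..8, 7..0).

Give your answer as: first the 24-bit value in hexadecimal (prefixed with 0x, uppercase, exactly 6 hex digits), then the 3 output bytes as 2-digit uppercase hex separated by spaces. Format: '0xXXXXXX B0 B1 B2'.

Answer: 0x031FF8 03 1F F8

Derivation:
Sextets: A=0, x=49, /=63, 4=56
24-bit: (0<<18) | (49<<12) | (63<<6) | 56
      = 0x000000 | 0x031000 | 0x000FC0 | 0x000038
      = 0x031FF8
Bytes: (v>>16)&0xFF=03, (v>>8)&0xFF=1F, v&0xFF=F8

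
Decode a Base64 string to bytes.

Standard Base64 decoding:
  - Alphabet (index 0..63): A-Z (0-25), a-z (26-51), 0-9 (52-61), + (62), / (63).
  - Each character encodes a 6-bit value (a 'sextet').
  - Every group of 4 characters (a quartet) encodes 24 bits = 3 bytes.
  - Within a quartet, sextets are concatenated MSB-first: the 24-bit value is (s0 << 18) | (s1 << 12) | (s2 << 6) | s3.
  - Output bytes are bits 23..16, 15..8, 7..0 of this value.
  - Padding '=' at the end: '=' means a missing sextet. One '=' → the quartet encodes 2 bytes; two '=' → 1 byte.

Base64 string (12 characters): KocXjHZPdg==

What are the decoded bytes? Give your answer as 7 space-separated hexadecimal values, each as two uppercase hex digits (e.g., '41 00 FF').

After char 0 ('K'=10): chars_in_quartet=1 acc=0xA bytes_emitted=0
After char 1 ('o'=40): chars_in_quartet=2 acc=0x2A8 bytes_emitted=0
After char 2 ('c'=28): chars_in_quartet=3 acc=0xAA1C bytes_emitted=0
After char 3 ('X'=23): chars_in_quartet=4 acc=0x2A8717 -> emit 2A 87 17, reset; bytes_emitted=3
After char 4 ('j'=35): chars_in_quartet=1 acc=0x23 bytes_emitted=3
After char 5 ('H'=7): chars_in_quartet=2 acc=0x8C7 bytes_emitted=3
After char 6 ('Z'=25): chars_in_quartet=3 acc=0x231D9 bytes_emitted=3
After char 7 ('P'=15): chars_in_quartet=4 acc=0x8C764F -> emit 8C 76 4F, reset; bytes_emitted=6
After char 8 ('d'=29): chars_in_quartet=1 acc=0x1D bytes_emitted=6
After char 9 ('g'=32): chars_in_quartet=2 acc=0x760 bytes_emitted=6
Padding '==': partial quartet acc=0x760 -> emit 76; bytes_emitted=7

Answer: 2A 87 17 8C 76 4F 76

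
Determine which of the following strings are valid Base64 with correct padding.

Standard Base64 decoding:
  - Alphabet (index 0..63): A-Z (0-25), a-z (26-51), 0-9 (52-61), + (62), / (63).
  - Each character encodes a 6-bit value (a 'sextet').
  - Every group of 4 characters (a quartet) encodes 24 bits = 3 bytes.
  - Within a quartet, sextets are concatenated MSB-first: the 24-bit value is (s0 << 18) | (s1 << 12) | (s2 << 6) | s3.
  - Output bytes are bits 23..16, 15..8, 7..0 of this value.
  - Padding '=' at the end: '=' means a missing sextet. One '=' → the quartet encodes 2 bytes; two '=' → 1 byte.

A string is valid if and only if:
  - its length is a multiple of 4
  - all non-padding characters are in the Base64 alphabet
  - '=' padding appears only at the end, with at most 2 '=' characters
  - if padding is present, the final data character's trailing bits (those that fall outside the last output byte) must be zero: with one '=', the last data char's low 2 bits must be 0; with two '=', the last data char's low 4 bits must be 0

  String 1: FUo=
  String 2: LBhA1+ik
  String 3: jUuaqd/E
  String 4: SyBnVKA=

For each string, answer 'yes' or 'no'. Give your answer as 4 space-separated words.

String 1: 'FUo=' → valid
String 2: 'LBhA1+ik' → valid
String 3: 'jUuaqd/E' → valid
String 4: 'SyBnVKA=' → valid

Answer: yes yes yes yes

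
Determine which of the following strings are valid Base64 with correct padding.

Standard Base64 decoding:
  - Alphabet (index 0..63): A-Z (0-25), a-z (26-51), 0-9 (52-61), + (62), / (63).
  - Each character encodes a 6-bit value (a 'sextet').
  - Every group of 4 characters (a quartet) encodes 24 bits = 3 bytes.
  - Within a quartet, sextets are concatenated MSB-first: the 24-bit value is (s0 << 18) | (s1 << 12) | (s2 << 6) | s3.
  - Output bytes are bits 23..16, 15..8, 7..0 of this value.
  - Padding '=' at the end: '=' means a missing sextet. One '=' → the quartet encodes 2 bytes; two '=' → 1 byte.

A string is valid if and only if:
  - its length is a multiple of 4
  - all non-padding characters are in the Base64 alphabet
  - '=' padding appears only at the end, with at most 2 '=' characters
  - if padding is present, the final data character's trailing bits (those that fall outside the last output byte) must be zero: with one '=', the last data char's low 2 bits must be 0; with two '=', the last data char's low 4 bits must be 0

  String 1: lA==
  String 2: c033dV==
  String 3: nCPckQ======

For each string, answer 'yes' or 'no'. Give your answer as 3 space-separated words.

Answer: yes no no

Derivation:
String 1: 'lA==' → valid
String 2: 'c033dV==' → invalid (bad trailing bits)
String 3: 'nCPckQ======' → invalid (6 pad chars (max 2))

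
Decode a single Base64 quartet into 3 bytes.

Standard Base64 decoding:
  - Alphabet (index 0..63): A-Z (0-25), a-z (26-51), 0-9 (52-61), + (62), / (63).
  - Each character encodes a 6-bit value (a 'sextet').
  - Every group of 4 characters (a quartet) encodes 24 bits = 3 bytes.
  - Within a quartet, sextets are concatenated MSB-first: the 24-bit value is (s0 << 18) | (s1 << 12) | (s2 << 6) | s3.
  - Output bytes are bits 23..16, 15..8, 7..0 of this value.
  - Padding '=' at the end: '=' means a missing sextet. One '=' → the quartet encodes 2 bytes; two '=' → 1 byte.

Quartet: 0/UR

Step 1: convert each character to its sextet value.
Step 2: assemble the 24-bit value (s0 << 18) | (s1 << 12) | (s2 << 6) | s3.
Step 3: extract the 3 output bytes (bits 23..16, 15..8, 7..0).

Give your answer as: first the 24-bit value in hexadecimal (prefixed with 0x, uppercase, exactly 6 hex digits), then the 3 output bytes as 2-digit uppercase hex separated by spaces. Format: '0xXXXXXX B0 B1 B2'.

Sextets: 0=52, /=63, U=20, R=17
24-bit: (52<<18) | (63<<12) | (20<<6) | 17
      = 0xD00000 | 0x03F000 | 0x000500 | 0x000011
      = 0xD3F511
Bytes: (v>>16)&0xFF=D3, (v>>8)&0xFF=F5, v&0xFF=11

Answer: 0xD3F511 D3 F5 11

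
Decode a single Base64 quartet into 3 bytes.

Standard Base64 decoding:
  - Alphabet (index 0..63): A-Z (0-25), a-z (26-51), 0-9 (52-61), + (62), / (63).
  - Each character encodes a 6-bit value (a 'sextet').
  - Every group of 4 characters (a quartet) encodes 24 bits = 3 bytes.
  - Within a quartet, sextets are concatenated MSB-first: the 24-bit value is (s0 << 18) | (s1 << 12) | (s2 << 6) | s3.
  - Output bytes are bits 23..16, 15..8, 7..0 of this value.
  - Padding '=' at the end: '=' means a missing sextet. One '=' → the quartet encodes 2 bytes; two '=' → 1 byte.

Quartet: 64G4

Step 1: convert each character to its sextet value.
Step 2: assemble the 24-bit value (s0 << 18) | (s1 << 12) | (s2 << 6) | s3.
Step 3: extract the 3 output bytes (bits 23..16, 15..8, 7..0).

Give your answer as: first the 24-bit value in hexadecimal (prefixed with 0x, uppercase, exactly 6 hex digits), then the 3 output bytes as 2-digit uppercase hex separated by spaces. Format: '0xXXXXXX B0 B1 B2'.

Sextets: 6=58, 4=56, G=6, 4=56
24-bit: (58<<18) | (56<<12) | (6<<6) | 56
      = 0xE80000 | 0x038000 | 0x000180 | 0x000038
      = 0xEB81B8
Bytes: (v>>16)&0xFF=EB, (v>>8)&0xFF=81, v&0xFF=B8

Answer: 0xEB81B8 EB 81 B8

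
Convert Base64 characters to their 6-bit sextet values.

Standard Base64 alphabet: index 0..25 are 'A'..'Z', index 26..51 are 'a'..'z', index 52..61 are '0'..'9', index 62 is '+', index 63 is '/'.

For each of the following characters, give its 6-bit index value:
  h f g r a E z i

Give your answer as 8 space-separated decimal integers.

Answer: 33 31 32 43 26 4 51 34

Derivation:
'h': a..z range, 26 + ord('h') − ord('a') = 33
'f': a..z range, 26 + ord('f') − ord('a') = 31
'g': a..z range, 26 + ord('g') − ord('a') = 32
'r': a..z range, 26 + ord('r') − ord('a') = 43
'a': a..z range, 26 + ord('a') − ord('a') = 26
'E': A..Z range, ord('E') − ord('A') = 4
'z': a..z range, 26 + ord('z') − ord('a') = 51
'i': a..z range, 26 + ord('i') − ord('a') = 34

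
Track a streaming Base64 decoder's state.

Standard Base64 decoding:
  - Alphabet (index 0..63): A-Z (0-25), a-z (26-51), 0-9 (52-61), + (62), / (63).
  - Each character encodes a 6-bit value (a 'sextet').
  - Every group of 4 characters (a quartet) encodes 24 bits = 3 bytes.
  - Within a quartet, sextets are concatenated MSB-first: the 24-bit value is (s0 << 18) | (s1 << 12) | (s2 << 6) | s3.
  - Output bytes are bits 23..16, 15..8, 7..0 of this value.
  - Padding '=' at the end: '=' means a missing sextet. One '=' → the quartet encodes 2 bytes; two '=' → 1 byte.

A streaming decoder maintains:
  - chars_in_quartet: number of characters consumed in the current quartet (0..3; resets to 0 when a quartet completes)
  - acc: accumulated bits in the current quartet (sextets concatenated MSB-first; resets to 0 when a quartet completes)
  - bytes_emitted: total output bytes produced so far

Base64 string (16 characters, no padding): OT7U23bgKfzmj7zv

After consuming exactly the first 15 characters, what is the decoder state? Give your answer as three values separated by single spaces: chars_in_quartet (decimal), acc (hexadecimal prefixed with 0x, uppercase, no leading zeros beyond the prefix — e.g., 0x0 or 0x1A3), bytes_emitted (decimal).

After char 0 ('O'=14): chars_in_quartet=1 acc=0xE bytes_emitted=0
After char 1 ('T'=19): chars_in_quartet=2 acc=0x393 bytes_emitted=0
After char 2 ('7'=59): chars_in_quartet=3 acc=0xE4FB bytes_emitted=0
After char 3 ('U'=20): chars_in_quartet=4 acc=0x393ED4 -> emit 39 3E D4, reset; bytes_emitted=3
After char 4 ('2'=54): chars_in_quartet=1 acc=0x36 bytes_emitted=3
After char 5 ('3'=55): chars_in_quartet=2 acc=0xDB7 bytes_emitted=3
After char 6 ('b'=27): chars_in_quartet=3 acc=0x36DDB bytes_emitted=3
After char 7 ('g'=32): chars_in_quartet=4 acc=0xDB76E0 -> emit DB 76 E0, reset; bytes_emitted=6
After char 8 ('K'=10): chars_in_quartet=1 acc=0xA bytes_emitted=6
After char 9 ('f'=31): chars_in_quartet=2 acc=0x29F bytes_emitted=6
After char 10 ('z'=51): chars_in_quartet=3 acc=0xA7F3 bytes_emitted=6
After char 11 ('m'=38): chars_in_quartet=4 acc=0x29FCE6 -> emit 29 FC E6, reset; bytes_emitted=9
After char 12 ('j'=35): chars_in_quartet=1 acc=0x23 bytes_emitted=9
After char 13 ('7'=59): chars_in_quartet=2 acc=0x8FB bytes_emitted=9
After char 14 ('z'=51): chars_in_quartet=3 acc=0x23EF3 bytes_emitted=9

Answer: 3 0x23EF3 9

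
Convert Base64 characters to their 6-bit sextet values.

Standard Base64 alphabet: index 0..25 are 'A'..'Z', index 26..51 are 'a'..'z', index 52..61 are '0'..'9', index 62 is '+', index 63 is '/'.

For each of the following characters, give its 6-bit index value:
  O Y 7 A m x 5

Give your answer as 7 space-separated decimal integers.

Answer: 14 24 59 0 38 49 57

Derivation:
'O': A..Z range, ord('O') − ord('A') = 14
'Y': A..Z range, ord('Y') − ord('A') = 24
'7': 0..9 range, 52 + ord('7') − ord('0') = 59
'A': A..Z range, ord('A') − ord('A') = 0
'm': a..z range, 26 + ord('m') − ord('a') = 38
'x': a..z range, 26 + ord('x') − ord('a') = 49
'5': 0..9 range, 52 + ord('5') − ord('0') = 57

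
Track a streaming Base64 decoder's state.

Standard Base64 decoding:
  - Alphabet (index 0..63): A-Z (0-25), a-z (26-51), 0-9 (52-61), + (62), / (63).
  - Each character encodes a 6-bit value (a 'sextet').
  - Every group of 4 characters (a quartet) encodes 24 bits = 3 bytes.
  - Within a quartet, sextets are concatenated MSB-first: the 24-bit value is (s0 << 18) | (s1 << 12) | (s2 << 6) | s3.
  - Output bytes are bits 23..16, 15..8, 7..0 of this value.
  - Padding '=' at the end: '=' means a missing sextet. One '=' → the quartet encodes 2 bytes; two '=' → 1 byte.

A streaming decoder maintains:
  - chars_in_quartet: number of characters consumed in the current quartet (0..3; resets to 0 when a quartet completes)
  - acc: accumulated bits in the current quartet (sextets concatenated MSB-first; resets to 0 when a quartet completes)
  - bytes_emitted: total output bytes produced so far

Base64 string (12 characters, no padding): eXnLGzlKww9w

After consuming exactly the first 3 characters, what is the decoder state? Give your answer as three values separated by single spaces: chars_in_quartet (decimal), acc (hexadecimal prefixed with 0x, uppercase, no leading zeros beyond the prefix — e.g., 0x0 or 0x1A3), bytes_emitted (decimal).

Answer: 3 0x1E5E7 0

Derivation:
After char 0 ('e'=30): chars_in_quartet=1 acc=0x1E bytes_emitted=0
After char 1 ('X'=23): chars_in_quartet=2 acc=0x797 bytes_emitted=0
After char 2 ('n'=39): chars_in_quartet=3 acc=0x1E5E7 bytes_emitted=0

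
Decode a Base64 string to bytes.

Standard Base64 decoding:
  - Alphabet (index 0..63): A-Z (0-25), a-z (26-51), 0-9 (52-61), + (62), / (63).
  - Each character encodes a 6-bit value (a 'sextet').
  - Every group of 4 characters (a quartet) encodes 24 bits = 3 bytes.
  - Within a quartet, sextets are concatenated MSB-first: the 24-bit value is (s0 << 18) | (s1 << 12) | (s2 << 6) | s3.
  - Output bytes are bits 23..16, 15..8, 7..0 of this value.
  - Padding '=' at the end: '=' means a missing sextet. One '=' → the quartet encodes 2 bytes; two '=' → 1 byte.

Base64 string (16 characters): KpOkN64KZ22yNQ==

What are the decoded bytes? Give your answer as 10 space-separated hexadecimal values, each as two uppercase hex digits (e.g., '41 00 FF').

Answer: 2A 93 A4 37 AE 0A 67 6D B2 35

Derivation:
After char 0 ('K'=10): chars_in_quartet=1 acc=0xA bytes_emitted=0
After char 1 ('p'=41): chars_in_quartet=2 acc=0x2A9 bytes_emitted=0
After char 2 ('O'=14): chars_in_quartet=3 acc=0xAA4E bytes_emitted=0
After char 3 ('k'=36): chars_in_quartet=4 acc=0x2A93A4 -> emit 2A 93 A4, reset; bytes_emitted=3
After char 4 ('N'=13): chars_in_quartet=1 acc=0xD bytes_emitted=3
After char 5 ('6'=58): chars_in_quartet=2 acc=0x37A bytes_emitted=3
After char 6 ('4'=56): chars_in_quartet=3 acc=0xDEB8 bytes_emitted=3
After char 7 ('K'=10): chars_in_quartet=4 acc=0x37AE0A -> emit 37 AE 0A, reset; bytes_emitted=6
After char 8 ('Z'=25): chars_in_quartet=1 acc=0x19 bytes_emitted=6
After char 9 ('2'=54): chars_in_quartet=2 acc=0x676 bytes_emitted=6
After char 10 ('2'=54): chars_in_quartet=3 acc=0x19DB6 bytes_emitted=6
After char 11 ('y'=50): chars_in_quartet=4 acc=0x676DB2 -> emit 67 6D B2, reset; bytes_emitted=9
After char 12 ('N'=13): chars_in_quartet=1 acc=0xD bytes_emitted=9
After char 13 ('Q'=16): chars_in_quartet=2 acc=0x350 bytes_emitted=9
Padding '==': partial quartet acc=0x350 -> emit 35; bytes_emitted=10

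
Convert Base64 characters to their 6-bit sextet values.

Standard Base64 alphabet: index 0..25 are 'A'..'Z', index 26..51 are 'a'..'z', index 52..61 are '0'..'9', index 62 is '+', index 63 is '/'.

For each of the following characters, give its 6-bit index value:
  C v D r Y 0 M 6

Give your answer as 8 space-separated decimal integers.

'C': A..Z range, ord('C') − ord('A') = 2
'v': a..z range, 26 + ord('v') − ord('a') = 47
'D': A..Z range, ord('D') − ord('A') = 3
'r': a..z range, 26 + ord('r') − ord('a') = 43
'Y': A..Z range, ord('Y') − ord('A') = 24
'0': 0..9 range, 52 + ord('0') − ord('0') = 52
'M': A..Z range, ord('M') − ord('A') = 12
'6': 0..9 range, 52 + ord('6') − ord('0') = 58

Answer: 2 47 3 43 24 52 12 58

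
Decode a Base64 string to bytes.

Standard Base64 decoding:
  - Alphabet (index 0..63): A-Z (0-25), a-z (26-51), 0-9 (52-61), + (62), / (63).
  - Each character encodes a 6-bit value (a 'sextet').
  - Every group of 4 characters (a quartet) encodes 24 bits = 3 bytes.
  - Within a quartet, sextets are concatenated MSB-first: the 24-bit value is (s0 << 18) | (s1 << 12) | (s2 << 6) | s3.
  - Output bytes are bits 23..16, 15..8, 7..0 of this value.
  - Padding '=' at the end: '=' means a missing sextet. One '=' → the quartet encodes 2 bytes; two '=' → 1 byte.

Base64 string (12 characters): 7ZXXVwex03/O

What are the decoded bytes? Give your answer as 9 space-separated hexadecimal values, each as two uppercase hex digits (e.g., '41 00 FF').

After char 0 ('7'=59): chars_in_quartet=1 acc=0x3B bytes_emitted=0
After char 1 ('Z'=25): chars_in_quartet=2 acc=0xED9 bytes_emitted=0
After char 2 ('X'=23): chars_in_quartet=3 acc=0x3B657 bytes_emitted=0
After char 3 ('X'=23): chars_in_quartet=4 acc=0xED95D7 -> emit ED 95 D7, reset; bytes_emitted=3
After char 4 ('V'=21): chars_in_quartet=1 acc=0x15 bytes_emitted=3
After char 5 ('w'=48): chars_in_quartet=2 acc=0x570 bytes_emitted=3
After char 6 ('e'=30): chars_in_quartet=3 acc=0x15C1E bytes_emitted=3
After char 7 ('x'=49): chars_in_quartet=4 acc=0x5707B1 -> emit 57 07 B1, reset; bytes_emitted=6
After char 8 ('0'=52): chars_in_quartet=1 acc=0x34 bytes_emitted=6
After char 9 ('3'=55): chars_in_quartet=2 acc=0xD37 bytes_emitted=6
After char 10 ('/'=63): chars_in_quartet=3 acc=0x34DFF bytes_emitted=6
After char 11 ('O'=14): chars_in_quartet=4 acc=0xD37FCE -> emit D3 7F CE, reset; bytes_emitted=9

Answer: ED 95 D7 57 07 B1 D3 7F CE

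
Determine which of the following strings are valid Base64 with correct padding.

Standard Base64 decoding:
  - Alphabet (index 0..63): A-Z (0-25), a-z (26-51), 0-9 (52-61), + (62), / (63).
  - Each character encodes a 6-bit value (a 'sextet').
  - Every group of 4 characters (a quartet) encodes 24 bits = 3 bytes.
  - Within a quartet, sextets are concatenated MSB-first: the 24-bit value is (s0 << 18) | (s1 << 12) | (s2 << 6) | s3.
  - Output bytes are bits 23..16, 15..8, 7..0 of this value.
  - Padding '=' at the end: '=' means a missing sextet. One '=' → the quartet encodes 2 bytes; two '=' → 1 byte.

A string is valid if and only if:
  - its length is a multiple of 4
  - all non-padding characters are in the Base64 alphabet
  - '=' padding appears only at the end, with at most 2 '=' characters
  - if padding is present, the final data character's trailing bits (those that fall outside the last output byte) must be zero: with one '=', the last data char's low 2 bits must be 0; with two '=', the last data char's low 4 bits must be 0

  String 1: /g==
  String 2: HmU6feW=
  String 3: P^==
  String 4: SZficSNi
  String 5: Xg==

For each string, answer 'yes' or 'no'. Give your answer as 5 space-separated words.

Answer: yes no no yes yes

Derivation:
String 1: '/g==' → valid
String 2: 'HmU6feW=' → invalid (bad trailing bits)
String 3: 'P^==' → invalid (bad char(s): ['^'])
String 4: 'SZficSNi' → valid
String 5: 'Xg==' → valid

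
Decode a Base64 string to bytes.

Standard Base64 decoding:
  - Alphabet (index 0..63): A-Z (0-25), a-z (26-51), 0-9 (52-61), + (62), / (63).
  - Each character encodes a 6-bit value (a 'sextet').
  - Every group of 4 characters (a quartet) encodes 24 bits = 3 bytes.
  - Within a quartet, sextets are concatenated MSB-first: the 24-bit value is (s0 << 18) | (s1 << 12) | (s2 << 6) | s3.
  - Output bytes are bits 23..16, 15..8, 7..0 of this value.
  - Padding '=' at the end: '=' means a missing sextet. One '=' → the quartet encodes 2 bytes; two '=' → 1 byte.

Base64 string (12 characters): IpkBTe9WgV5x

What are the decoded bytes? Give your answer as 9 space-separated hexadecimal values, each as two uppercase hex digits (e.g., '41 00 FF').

After char 0 ('I'=8): chars_in_quartet=1 acc=0x8 bytes_emitted=0
After char 1 ('p'=41): chars_in_quartet=2 acc=0x229 bytes_emitted=0
After char 2 ('k'=36): chars_in_quartet=3 acc=0x8A64 bytes_emitted=0
After char 3 ('B'=1): chars_in_quartet=4 acc=0x229901 -> emit 22 99 01, reset; bytes_emitted=3
After char 4 ('T'=19): chars_in_quartet=1 acc=0x13 bytes_emitted=3
After char 5 ('e'=30): chars_in_quartet=2 acc=0x4DE bytes_emitted=3
After char 6 ('9'=61): chars_in_quartet=3 acc=0x137BD bytes_emitted=3
After char 7 ('W'=22): chars_in_quartet=4 acc=0x4DEF56 -> emit 4D EF 56, reset; bytes_emitted=6
After char 8 ('g'=32): chars_in_quartet=1 acc=0x20 bytes_emitted=6
After char 9 ('V'=21): chars_in_quartet=2 acc=0x815 bytes_emitted=6
After char 10 ('5'=57): chars_in_quartet=3 acc=0x20579 bytes_emitted=6
After char 11 ('x'=49): chars_in_quartet=4 acc=0x815E71 -> emit 81 5E 71, reset; bytes_emitted=9

Answer: 22 99 01 4D EF 56 81 5E 71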